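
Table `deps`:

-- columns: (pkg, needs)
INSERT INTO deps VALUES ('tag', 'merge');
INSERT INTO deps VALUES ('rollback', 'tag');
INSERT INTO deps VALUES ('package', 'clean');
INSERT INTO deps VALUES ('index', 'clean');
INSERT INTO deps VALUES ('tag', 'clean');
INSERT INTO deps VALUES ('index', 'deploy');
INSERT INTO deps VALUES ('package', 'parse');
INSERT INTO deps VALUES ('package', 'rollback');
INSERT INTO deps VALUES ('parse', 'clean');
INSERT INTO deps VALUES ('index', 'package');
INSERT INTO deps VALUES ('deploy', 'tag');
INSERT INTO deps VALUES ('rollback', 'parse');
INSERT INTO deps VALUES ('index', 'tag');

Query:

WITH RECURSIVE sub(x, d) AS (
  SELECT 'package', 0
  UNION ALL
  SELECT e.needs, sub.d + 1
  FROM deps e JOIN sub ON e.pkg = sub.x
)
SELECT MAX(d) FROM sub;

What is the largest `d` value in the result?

Base: (package, d=0).
Iteration 1: edges from {package} -> (clean, d=1), (parse, d=1), (rollback, d=1).
Iteration 2: edges from {clean,parse,rollback} -> (clean, d=2), (parse, d=2), (tag, d=2).
Iteration 3: edges from {clean,parse,tag} -> (clean, d=3) x2, (merge, d=3). [UNION ALL keeps all 3 new rows, including repeats]
Iteration 4: no outgoing edges from {clean,merge}; recursion stops.
d values: 0, 1, 1, 1, 2, 2, 2, 3, 3, 3; the maximum is 3.

3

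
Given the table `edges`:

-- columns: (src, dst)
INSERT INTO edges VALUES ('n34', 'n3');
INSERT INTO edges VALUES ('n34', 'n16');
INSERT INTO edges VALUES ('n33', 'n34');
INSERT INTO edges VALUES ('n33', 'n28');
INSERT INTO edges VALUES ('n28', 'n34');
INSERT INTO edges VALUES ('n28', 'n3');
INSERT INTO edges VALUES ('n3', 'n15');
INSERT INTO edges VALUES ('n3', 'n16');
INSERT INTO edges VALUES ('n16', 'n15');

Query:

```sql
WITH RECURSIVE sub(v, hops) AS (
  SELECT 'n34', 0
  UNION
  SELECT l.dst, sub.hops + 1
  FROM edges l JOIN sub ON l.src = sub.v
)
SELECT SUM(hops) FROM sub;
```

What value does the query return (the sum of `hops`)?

Base: (n34, hops=0).
Iteration 1: edges from {n34} -> (n16, hops=1), (n3, hops=1).
Iteration 2: edges from {n16,n3} -> (n15, hops=2), (n16, hops=2). [UNION drops 1 duplicate row(s)]
Iteration 3: edges from {n15,n16} -> (n15, hops=3).
Iteration 4: no outgoing edges from {n15}; recursion stops.
SUM(hops) = 0 + 1 + 1 + 2 + 2 + 3 = 9.

9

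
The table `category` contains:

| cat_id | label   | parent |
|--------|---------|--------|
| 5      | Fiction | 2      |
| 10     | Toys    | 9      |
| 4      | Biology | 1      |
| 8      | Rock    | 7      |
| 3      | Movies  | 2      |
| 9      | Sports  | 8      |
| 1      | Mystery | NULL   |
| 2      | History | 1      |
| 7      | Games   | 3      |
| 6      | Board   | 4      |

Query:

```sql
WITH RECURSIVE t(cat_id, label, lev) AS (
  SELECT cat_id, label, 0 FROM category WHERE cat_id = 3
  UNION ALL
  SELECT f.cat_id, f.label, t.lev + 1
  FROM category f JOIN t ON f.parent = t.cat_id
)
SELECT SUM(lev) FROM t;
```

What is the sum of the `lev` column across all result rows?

Base: cat_id=3 (Movies) at lev 0.
Iteration 1: rows with parent in {3} -> Games (id 7, lev 1).
Iteration 2: rows with parent in {7} -> Rock (id 8, lev 2).
Iteration 3: rows with parent in {8} -> Sports (id 9, lev 3).
Iteration 4: rows with parent in {9} -> Toys (id 10, lev 4).
Iteration 5: no rows with parent in {10}; recursion stops.
SUM(lev) = 0 + 1 + 2 + 3 + 4 = 10.

10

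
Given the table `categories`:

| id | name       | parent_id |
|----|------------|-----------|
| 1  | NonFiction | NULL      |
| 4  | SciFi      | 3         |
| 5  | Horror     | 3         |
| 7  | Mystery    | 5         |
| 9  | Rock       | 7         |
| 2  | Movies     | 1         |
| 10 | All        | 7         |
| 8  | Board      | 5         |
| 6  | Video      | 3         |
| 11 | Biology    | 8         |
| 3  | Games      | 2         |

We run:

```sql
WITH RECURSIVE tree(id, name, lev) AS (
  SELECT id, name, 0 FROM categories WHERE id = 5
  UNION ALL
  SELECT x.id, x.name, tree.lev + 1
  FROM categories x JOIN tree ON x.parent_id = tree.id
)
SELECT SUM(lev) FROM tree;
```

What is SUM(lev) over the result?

8

Base: id=5 (Horror) at lev 0.
Iteration 1: rows with parent_id in {5} -> Mystery (id 7, lev 1), Board (id 8, lev 1).
Iteration 2: rows with parent_id in {7,8} -> Rock (id 9, lev 2), All (id 10, lev 2), Biology (id 11, lev 2).
Iteration 3: no rows with parent_id in {9,10,11}; recursion stops.
SUM(lev) = 0 + 1 + 1 + 2 + 2 + 2 = 8.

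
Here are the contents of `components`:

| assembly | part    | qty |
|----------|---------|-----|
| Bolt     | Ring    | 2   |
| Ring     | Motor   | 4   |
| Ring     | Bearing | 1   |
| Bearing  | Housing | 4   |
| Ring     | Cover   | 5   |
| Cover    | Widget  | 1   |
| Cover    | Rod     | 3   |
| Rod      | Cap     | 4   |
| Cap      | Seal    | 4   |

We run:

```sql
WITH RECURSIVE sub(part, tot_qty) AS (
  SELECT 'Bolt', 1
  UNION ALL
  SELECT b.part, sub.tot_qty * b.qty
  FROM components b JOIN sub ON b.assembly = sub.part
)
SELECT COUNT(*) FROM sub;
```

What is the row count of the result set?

10

Base: (Bolt, tot_qty=1).
Iteration 1: components of {Bolt} -> Ring = 1*2 = 2.
Iteration 2: components of {Ring} -> Bearing = 2*1 = 2, Cover = 2*5 = 10, Motor = 2*4 = 8.
Iteration 3: components of {Bearing,Cover,Motor} -> Housing = 2*4 = 8, Rod = 10*3 = 30, Widget = 10*1 = 10.
Iteration 4: components of {Housing,Rod,Widget} -> Cap = 30*4 = 120.
Iteration 5: components of {Cap} -> Seal = 120*4 = 480.
Iteration 6: no further components; recursion stops.
Total rows emitted: 10.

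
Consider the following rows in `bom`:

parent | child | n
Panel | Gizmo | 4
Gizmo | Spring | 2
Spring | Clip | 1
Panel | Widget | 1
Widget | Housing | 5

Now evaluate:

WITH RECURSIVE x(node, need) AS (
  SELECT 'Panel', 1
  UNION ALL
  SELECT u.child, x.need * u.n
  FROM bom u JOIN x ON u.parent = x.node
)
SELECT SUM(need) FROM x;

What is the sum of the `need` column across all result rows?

Base: (Panel, need=1).
Iteration 1: components of {Panel} -> Gizmo = 1*4 = 4, Widget = 1*1 = 1.
Iteration 2: components of {Gizmo,Widget} -> Housing = 1*5 = 5, Spring = 4*2 = 8.
Iteration 3: components of {Housing,Spring} -> Clip = 8*1 = 8.
Iteration 4: no further components; recursion stops.
SUM(need) = 1 + 4 + 1 + 8 + 5 + 8 = 27.

27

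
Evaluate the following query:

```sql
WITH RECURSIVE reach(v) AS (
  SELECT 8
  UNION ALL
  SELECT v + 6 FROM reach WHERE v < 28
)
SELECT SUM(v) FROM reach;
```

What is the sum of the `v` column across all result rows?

100

Base: v=8.
Iteration 1: 8 < 28 holds -> v = 8 + 6 = 14.
Iteration 2: 14 < 28 holds -> v = 14 + 6 = 20.
Iteration 3: 20 < 28 holds -> v = 20 + 6 = 26.
Iteration 4: 26 < 28 holds -> v = 26 + 6 = 32.
Iteration 5: 32 < 28 fails; recursion stops.
SUM(v) = 8 + 14 + 20 + 26 + 32 = 100.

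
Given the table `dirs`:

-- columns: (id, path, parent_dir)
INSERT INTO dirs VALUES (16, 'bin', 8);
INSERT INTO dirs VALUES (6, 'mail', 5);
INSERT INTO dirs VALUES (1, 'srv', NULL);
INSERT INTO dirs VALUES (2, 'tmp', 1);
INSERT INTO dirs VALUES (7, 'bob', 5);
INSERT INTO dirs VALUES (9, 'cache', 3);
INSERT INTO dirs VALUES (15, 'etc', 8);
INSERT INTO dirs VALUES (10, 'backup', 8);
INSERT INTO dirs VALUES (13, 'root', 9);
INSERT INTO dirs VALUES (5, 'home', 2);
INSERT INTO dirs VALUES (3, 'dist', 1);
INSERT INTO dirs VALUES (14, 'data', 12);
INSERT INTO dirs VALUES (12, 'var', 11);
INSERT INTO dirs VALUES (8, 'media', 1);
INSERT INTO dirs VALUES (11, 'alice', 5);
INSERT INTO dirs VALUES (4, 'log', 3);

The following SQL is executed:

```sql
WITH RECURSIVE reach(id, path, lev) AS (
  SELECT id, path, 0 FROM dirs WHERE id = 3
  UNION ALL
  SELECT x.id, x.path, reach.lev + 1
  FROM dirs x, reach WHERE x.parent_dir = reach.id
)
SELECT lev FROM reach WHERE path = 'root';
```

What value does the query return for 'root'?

Base: id=3 (dist) at lev 0.
Iteration 1: rows with parent_dir in {3} -> log (id 4, lev 1), cache (id 9, lev 1).
Iteration 2: rows with parent_dir in {4,9} -> root (id 13, lev 2).
Iteration 3: no rows with parent_dir in {13}; recursion stops.

2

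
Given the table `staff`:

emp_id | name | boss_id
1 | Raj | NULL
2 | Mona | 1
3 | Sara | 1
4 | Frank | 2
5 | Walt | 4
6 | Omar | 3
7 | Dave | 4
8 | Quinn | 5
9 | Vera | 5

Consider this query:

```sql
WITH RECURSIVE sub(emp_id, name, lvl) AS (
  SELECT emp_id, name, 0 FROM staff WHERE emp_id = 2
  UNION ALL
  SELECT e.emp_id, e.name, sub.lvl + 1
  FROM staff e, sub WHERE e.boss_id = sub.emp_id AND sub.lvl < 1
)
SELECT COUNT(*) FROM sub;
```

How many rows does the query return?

Base: emp_id=2 (Mona) at lvl 0.
Iteration 1: rows with boss_id in {2} -> Frank (id 4, lvl 1).
Iteration 2: lvl < 1 fails for all current rows; recursion stops.
Total rows emitted: 2.

2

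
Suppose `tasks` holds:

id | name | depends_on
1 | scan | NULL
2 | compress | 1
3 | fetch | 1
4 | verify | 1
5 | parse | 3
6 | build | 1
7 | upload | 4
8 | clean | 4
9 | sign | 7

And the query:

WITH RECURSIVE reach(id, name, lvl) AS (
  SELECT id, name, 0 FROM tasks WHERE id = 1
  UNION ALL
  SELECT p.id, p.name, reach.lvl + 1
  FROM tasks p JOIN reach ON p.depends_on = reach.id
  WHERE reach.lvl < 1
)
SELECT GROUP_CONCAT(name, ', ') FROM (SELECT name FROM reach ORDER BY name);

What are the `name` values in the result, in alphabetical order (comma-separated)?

build, compress, fetch, scan, verify

Base: id=1 (scan) at lvl 0.
Iteration 1: rows with depends_on in {1} -> compress (id 2, lvl 1), fetch (id 3, lvl 1), verify (id 4, lvl 1), build (id 6, lvl 1).
Iteration 2: lvl < 1 fails for all current rows; recursion stops.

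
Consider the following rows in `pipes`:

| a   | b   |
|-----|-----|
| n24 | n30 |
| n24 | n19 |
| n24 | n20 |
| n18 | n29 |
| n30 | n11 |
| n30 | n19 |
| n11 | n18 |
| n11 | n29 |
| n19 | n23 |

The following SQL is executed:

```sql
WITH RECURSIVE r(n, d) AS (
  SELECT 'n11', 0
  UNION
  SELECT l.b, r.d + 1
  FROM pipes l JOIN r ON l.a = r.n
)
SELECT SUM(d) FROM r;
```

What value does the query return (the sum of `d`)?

Base: (n11, d=0).
Iteration 1: edges from {n11} -> (n18, d=1), (n29, d=1).
Iteration 2: edges from {n18,n29} -> (n29, d=2).
Iteration 3: no outgoing edges from {n29}; recursion stops.
SUM(d) = 0 + 1 + 1 + 2 = 4.

4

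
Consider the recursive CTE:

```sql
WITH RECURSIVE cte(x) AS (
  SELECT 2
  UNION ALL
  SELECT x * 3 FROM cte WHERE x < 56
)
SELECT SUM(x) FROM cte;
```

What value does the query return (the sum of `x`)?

242

Base: x=2.
Iteration 1: 2 < 56 holds -> x = 2 * 3 = 6.
Iteration 2: 6 < 56 holds -> x = 6 * 3 = 18.
Iteration 3: 18 < 56 holds -> x = 18 * 3 = 54.
Iteration 4: 54 < 56 holds -> x = 54 * 3 = 162.
Iteration 5: 162 < 56 fails; recursion stops.
SUM(x) = 2 + 6 + 18 + 54 + 162 = 242.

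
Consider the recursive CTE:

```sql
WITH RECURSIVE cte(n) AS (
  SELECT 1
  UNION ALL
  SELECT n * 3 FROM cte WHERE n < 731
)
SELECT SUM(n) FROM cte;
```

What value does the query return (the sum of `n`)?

Base: n=1.
Iteration 1: 1 < 731 holds -> n = 1 * 3 = 3.
Iteration 2: 3 < 731 holds -> n = 3 * 3 = 9.
Iteration 3: 9 < 731 holds -> n = 9 * 3 = 27.
Iteration 4: 27 < 731 holds -> n = 27 * 3 = 81.
Iteration 5: 81 < 731 holds -> n = 81 * 3 = 243.
Iteration 6: 243 < 731 holds -> n = 243 * 3 = 729.
Iteration 7: 729 < 731 holds -> n = 729 * 3 = 2187.
Iteration 8: 2187 < 731 fails; recursion stops.
SUM(n) = 1 + 3 + 9 + 27 + 81 + 243 + 729 + 2187 = 3280.

3280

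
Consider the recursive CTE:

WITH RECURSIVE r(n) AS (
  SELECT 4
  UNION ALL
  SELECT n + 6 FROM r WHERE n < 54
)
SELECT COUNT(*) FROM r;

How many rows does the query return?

Base: n=4.
Iteration 1: 4 < 54 holds -> n = 4 + 6 = 10.
Iteration 2: 10 < 54 holds -> n = 10 + 6 = 16.
Iteration 3: 16 < 54 holds -> n = 16 + 6 = 22.
Iteration 4: 22 < 54 holds -> n = 22 + 6 = 28.
Iteration 5: 28 < 54 holds -> n = 28 + 6 = 34.
Iteration 6: 34 < 54 holds -> n = 34 + 6 = 40.
Iteration 7: 40 < 54 holds -> n = 40 + 6 = 46.
Iteration 8: 46 < 54 holds -> n = 46 + 6 = 52.
Iteration 9: 52 < 54 holds -> n = 52 + 6 = 58.
Iteration 10: 58 < 54 fails; recursion stops.
Total rows emitted: 10.

10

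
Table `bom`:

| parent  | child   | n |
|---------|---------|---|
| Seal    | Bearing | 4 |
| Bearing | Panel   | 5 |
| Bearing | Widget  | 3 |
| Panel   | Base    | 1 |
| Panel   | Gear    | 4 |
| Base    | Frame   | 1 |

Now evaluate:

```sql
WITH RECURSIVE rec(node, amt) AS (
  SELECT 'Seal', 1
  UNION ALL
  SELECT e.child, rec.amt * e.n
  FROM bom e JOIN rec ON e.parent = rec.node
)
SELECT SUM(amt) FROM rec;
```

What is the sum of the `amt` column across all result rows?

Base: (Seal, amt=1).
Iteration 1: components of {Seal} -> Bearing = 1*4 = 4.
Iteration 2: components of {Bearing} -> Panel = 4*5 = 20, Widget = 4*3 = 12.
Iteration 3: components of {Panel,Widget} -> Base = 20*1 = 20, Gear = 20*4 = 80.
Iteration 4: components of {Base,Gear} -> Frame = 20*1 = 20.
Iteration 5: no further components; recursion stops.
SUM(amt) = 1 + 4 + 20 + 12 + 20 + 80 + 20 = 157.

157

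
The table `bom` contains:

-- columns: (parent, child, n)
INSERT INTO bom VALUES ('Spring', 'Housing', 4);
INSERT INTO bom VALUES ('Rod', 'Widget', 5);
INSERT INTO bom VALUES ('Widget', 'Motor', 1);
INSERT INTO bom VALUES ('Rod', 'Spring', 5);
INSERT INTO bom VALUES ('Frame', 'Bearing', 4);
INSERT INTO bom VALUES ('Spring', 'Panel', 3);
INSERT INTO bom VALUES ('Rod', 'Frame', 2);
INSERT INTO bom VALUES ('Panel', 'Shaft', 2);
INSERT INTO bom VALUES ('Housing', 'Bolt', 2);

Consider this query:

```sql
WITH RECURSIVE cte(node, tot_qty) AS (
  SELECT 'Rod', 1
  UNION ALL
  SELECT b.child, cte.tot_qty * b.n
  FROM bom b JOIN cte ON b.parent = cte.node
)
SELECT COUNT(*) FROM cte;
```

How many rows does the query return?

Base: (Rod, tot_qty=1).
Iteration 1: components of {Rod} -> Frame = 1*2 = 2, Spring = 1*5 = 5, Widget = 1*5 = 5.
Iteration 2: components of {Frame,Spring,Widget} -> Bearing = 2*4 = 8, Housing = 5*4 = 20, Motor = 5*1 = 5, Panel = 5*3 = 15.
Iteration 3: components of {Bearing,Housing,Motor,Panel} -> Bolt = 20*2 = 40, Shaft = 15*2 = 30.
Iteration 4: no further components; recursion stops.
Total rows emitted: 10.

10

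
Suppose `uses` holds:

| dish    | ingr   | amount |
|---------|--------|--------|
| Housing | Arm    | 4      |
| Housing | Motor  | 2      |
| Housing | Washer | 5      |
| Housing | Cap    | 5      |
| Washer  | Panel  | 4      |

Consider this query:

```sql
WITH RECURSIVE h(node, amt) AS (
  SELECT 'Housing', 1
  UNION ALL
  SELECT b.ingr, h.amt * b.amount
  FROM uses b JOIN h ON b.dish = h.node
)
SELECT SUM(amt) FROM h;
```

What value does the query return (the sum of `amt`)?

Base: (Housing, amt=1).
Iteration 1: components of {Housing} -> Arm = 1*4 = 4, Cap = 1*5 = 5, Motor = 1*2 = 2, Washer = 1*5 = 5.
Iteration 2: components of {Arm,Cap,Motor,Washer} -> Panel = 5*4 = 20.
Iteration 3: no further components; recursion stops.
SUM(amt) = 1 + 4 + 2 + 5 + 5 + 20 = 37.

37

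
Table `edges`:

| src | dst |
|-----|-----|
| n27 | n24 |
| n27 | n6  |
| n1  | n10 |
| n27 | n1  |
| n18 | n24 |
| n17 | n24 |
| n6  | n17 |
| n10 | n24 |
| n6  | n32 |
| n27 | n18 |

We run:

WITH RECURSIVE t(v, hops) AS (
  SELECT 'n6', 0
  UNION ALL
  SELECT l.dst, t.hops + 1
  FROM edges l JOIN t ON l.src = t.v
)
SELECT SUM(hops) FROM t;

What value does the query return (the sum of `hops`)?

4

Base: (n6, hops=0).
Iteration 1: edges from {n6} -> (n17, hops=1), (n32, hops=1).
Iteration 2: edges from {n17,n32} -> (n24, hops=2).
Iteration 3: no outgoing edges from {n24}; recursion stops.
SUM(hops) = 0 + 1 + 1 + 2 = 4.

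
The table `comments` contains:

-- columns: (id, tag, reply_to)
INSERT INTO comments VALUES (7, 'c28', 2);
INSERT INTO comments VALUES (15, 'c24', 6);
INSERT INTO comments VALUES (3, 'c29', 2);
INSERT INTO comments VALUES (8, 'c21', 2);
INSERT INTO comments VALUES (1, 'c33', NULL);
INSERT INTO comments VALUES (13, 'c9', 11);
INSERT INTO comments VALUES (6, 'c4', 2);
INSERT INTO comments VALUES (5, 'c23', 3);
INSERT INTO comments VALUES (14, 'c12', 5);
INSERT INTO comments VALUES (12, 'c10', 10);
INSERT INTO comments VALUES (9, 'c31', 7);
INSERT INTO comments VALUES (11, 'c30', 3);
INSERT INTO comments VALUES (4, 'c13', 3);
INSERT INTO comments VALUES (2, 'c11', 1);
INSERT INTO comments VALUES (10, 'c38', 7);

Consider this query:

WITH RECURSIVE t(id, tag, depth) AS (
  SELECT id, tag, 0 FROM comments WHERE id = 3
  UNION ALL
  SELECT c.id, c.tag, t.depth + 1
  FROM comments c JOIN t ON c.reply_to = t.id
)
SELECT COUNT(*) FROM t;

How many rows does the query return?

6

Base: id=3 (c29) at depth 0.
Iteration 1: rows with reply_to in {3} -> c13 (id 4, depth 1), c23 (id 5, depth 1), c30 (id 11, depth 1).
Iteration 2: rows with reply_to in {4,5,11} -> c9 (id 13, depth 2), c12 (id 14, depth 2).
Iteration 3: no rows with reply_to in {13,14}; recursion stops.
Total rows emitted: 6.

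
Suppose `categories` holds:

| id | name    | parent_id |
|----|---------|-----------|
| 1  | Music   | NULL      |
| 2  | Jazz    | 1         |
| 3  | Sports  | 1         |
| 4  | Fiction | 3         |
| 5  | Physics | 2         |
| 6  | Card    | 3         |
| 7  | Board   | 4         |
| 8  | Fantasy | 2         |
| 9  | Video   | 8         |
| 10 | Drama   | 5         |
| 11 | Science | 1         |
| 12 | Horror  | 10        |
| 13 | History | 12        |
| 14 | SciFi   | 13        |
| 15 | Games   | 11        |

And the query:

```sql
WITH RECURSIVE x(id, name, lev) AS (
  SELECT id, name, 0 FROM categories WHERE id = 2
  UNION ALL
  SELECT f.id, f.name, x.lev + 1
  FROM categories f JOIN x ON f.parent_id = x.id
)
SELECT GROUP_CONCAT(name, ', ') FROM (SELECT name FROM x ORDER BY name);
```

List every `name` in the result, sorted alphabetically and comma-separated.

Drama, Fantasy, History, Horror, Jazz, Physics, SciFi, Video

Base: id=2 (Jazz) at lev 0.
Iteration 1: rows with parent_id in {2} -> Physics (id 5, lev 1), Fantasy (id 8, lev 1).
Iteration 2: rows with parent_id in {5,8} -> Video (id 9, lev 2), Drama (id 10, lev 2).
Iteration 3: rows with parent_id in {9,10} -> Horror (id 12, lev 3).
Iteration 4: rows with parent_id in {12} -> History (id 13, lev 4).
Iteration 5: rows with parent_id in {13} -> SciFi (id 14, lev 5).
Iteration 6: no rows with parent_id in {14}; recursion stops.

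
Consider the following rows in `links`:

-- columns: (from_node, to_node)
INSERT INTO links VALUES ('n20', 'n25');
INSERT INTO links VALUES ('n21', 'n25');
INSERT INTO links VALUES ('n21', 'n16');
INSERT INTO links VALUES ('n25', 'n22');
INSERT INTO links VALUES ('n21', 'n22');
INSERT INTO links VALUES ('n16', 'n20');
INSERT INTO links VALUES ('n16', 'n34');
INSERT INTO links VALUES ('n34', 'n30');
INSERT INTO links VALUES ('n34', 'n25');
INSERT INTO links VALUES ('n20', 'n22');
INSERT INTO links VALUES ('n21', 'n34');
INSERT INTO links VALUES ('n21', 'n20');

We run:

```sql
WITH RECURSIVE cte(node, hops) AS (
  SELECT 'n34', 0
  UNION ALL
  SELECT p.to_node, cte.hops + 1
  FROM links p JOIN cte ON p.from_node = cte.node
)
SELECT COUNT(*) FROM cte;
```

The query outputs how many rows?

4

Base: (n34, hops=0).
Iteration 1: edges from {n34} -> (n25, hops=1), (n30, hops=1).
Iteration 2: edges from {n25,n30} -> (n22, hops=2).
Iteration 3: no outgoing edges from {n22}; recursion stops.
Total rows emitted: 4.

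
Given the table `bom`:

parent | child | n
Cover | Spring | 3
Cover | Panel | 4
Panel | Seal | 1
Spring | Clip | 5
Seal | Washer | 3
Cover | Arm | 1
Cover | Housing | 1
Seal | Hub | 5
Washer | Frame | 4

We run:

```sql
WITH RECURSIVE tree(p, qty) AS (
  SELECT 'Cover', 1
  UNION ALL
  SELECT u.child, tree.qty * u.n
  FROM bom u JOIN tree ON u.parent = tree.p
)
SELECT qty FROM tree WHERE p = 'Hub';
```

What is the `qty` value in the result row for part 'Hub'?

Base: (Cover, qty=1).
Iteration 1: components of {Cover} -> Arm = 1*1 = 1, Housing = 1*1 = 1, Panel = 1*4 = 4, Spring = 1*3 = 3.
Iteration 2: components of {Arm,Housing,Panel,Spring} -> Clip = 3*5 = 15, Seal = 4*1 = 4.
Iteration 3: components of {Clip,Seal} -> Hub = 4*5 = 20, Washer = 4*3 = 12.
Iteration 4: components of {Hub,Washer} -> Frame = 12*4 = 48.
Iteration 5: no further components; recursion stops.

20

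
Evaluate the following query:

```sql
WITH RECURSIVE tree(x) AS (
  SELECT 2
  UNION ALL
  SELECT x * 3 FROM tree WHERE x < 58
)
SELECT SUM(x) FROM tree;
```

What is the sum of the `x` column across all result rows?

Base: x=2.
Iteration 1: 2 < 58 holds -> x = 2 * 3 = 6.
Iteration 2: 6 < 58 holds -> x = 6 * 3 = 18.
Iteration 3: 18 < 58 holds -> x = 18 * 3 = 54.
Iteration 4: 54 < 58 holds -> x = 54 * 3 = 162.
Iteration 5: 162 < 58 fails; recursion stops.
SUM(x) = 2 + 6 + 18 + 54 + 162 = 242.

242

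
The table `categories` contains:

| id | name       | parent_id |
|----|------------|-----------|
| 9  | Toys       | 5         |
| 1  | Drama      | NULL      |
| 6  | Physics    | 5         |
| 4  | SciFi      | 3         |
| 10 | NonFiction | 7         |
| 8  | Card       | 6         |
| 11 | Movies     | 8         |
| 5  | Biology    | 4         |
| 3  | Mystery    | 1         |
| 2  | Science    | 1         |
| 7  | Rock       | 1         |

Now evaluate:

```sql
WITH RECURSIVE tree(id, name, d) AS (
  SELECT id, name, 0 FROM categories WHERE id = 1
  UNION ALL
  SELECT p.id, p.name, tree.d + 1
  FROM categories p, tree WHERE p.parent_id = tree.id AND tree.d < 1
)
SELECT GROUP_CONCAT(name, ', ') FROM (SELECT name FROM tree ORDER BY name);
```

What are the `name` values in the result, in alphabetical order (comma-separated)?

Drama, Mystery, Rock, Science

Base: id=1 (Drama) at d 0.
Iteration 1: rows with parent_id in {1} -> Science (id 2, d 1), Mystery (id 3, d 1), Rock (id 7, d 1).
Iteration 2: d < 1 fails for all current rows; recursion stops.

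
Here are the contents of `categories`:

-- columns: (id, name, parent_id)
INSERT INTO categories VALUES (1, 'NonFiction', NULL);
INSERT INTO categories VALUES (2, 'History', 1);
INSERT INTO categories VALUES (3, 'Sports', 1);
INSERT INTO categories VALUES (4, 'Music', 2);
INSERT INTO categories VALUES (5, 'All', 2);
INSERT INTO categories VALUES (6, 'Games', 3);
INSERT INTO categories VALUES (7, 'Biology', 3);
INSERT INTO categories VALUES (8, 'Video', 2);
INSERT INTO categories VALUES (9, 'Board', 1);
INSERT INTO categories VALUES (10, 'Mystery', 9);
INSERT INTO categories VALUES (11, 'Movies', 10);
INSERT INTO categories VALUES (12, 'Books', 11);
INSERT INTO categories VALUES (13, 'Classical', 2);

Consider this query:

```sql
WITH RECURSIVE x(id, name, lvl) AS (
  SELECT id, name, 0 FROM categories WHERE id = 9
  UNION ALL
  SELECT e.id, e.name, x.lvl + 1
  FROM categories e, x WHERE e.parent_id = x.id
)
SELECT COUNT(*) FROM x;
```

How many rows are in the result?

4

Base: id=9 (Board) at lvl 0.
Iteration 1: rows with parent_id in {9} -> Mystery (id 10, lvl 1).
Iteration 2: rows with parent_id in {10} -> Movies (id 11, lvl 2).
Iteration 3: rows with parent_id in {11} -> Books (id 12, lvl 3).
Iteration 4: no rows with parent_id in {12}; recursion stops.
Total rows emitted: 4.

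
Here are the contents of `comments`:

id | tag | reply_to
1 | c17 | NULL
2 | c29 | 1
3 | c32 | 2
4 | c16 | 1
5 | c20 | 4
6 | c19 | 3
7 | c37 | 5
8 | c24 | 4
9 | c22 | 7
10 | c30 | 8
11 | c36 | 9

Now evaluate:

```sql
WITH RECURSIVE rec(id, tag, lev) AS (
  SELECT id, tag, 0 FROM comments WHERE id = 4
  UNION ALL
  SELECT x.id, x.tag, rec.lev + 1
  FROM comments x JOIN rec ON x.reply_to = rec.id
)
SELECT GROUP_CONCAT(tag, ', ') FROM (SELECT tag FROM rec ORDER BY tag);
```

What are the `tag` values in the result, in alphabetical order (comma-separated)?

Base: id=4 (c16) at lev 0.
Iteration 1: rows with reply_to in {4} -> c20 (id 5, lev 1), c24 (id 8, lev 1).
Iteration 2: rows with reply_to in {5,8} -> c37 (id 7, lev 2), c30 (id 10, lev 2).
Iteration 3: rows with reply_to in {7,10} -> c22 (id 9, lev 3).
Iteration 4: rows with reply_to in {9} -> c36 (id 11, lev 4).
Iteration 5: no rows with reply_to in {11}; recursion stops.

c16, c20, c22, c24, c30, c36, c37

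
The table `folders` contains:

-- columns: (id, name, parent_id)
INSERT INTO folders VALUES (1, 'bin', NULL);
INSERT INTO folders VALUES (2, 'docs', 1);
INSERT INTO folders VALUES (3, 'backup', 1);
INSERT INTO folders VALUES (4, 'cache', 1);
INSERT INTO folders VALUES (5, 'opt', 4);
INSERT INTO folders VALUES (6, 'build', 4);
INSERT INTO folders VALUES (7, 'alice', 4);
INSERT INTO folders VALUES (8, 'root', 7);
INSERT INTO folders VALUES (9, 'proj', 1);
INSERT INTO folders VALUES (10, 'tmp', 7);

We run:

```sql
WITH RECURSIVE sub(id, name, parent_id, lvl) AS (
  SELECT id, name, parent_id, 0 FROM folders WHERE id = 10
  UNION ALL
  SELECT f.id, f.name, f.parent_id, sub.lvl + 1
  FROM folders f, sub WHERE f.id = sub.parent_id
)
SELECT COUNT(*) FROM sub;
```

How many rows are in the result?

Base: id=10 (tmp), parent_id=7, lvl 0.
Iteration 1: join on id=7 -> alice (id 7, parent_id=4, lvl 1).
Iteration 2: join on id=4 -> cache (id 4, parent_id=1, lvl 2).
Iteration 3: join on id=1 -> bin (id 1, parent_id=NULL, lvl 3).
Iteration 4: parent_id is NULL; no match; recursion stops.
Total rows emitted: 4.

4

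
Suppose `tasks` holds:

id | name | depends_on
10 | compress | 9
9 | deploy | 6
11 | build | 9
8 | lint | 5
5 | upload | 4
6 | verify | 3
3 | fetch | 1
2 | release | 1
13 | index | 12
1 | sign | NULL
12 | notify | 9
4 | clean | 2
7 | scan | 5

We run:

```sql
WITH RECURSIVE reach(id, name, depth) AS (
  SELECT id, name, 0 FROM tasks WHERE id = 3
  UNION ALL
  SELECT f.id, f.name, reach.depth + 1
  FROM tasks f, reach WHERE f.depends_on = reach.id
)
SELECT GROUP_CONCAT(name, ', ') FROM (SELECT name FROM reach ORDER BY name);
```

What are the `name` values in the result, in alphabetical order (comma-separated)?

build, compress, deploy, fetch, index, notify, verify

Base: id=3 (fetch) at depth 0.
Iteration 1: rows with depends_on in {3} -> verify (id 6, depth 1).
Iteration 2: rows with depends_on in {6} -> deploy (id 9, depth 2).
Iteration 3: rows with depends_on in {9} -> compress (id 10, depth 3), build (id 11, depth 3), notify (id 12, depth 3).
Iteration 4: rows with depends_on in {10,11,12} -> index (id 13, depth 4).
Iteration 5: no rows with depends_on in {13}; recursion stops.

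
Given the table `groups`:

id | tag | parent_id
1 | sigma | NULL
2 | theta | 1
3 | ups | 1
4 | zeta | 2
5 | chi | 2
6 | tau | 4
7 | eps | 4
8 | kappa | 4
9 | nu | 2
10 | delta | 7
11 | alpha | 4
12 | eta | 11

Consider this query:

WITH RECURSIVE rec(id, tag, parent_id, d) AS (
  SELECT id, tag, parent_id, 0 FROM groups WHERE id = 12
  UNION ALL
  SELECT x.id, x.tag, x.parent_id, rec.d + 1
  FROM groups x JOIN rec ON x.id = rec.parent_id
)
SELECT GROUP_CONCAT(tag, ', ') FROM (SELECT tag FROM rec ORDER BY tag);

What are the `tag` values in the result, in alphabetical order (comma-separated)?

Base: id=12 (eta), parent_id=11, d 0.
Iteration 1: join on id=11 -> alpha (id 11, parent_id=4, d 1).
Iteration 2: join on id=4 -> zeta (id 4, parent_id=2, d 2).
Iteration 3: join on id=2 -> theta (id 2, parent_id=1, d 3).
Iteration 4: join on id=1 -> sigma (id 1, parent_id=NULL, d 4).
Iteration 5: parent_id is NULL; no match; recursion stops.

alpha, eta, sigma, theta, zeta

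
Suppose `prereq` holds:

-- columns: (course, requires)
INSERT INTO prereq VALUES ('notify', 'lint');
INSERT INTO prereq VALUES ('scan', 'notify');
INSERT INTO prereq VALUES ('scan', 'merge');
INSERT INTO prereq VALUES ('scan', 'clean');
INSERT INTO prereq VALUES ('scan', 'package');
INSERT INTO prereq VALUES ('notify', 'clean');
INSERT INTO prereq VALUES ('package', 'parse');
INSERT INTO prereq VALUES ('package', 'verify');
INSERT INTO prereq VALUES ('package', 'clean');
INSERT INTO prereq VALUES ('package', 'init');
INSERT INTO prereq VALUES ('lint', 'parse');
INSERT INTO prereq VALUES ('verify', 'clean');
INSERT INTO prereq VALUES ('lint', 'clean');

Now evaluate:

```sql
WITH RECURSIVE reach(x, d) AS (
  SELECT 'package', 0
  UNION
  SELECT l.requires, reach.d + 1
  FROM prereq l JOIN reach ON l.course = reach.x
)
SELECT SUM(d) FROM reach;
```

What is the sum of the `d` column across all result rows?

Base: (package, d=0).
Iteration 1: edges from {package} -> (clean, d=1), (init, d=1), (parse, d=1), (verify, d=1).
Iteration 2: edges from {clean,init,parse,verify} -> (clean, d=2).
Iteration 3: no outgoing edges from {clean}; recursion stops.
SUM(d) = 0 + 1 + 1 + 1 + 1 + 2 = 6.

6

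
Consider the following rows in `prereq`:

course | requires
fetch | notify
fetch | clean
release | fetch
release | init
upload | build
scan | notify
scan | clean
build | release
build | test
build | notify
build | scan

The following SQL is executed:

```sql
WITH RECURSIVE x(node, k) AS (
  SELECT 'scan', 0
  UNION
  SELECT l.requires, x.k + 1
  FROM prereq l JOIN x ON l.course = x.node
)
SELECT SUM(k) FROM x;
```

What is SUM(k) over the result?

2

Base: (scan, k=0).
Iteration 1: edges from {scan} -> (clean, k=1), (notify, k=1).
Iteration 2: no outgoing edges from {clean,notify}; recursion stops.
SUM(k) = 0 + 1 + 1 = 2.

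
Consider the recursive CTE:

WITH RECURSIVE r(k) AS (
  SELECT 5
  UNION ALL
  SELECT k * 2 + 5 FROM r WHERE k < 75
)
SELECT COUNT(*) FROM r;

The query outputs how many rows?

4

Base: k=5.
Iteration 1: 5 < 75 holds -> k = 5 * 2 + 5 = 15.
Iteration 2: 15 < 75 holds -> k = 15 * 2 + 5 = 35.
Iteration 3: 35 < 75 holds -> k = 35 * 2 + 5 = 75.
Iteration 4: 75 < 75 fails; recursion stops.
Total rows emitted: 4.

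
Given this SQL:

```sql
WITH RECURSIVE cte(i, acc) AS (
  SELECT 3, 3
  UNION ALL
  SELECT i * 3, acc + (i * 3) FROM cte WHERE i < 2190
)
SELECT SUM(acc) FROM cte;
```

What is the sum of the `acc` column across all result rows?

14748

Base: i=3, acc=3.
Iteration 1: 3 < 2190 holds -> i = 3 * 3 = 9, acc = 3 + 9 = 12.
Iteration 2: 9 < 2190 holds -> i = 9 * 3 = 27, acc = 12 + 27 = 39.
Iteration 3: 27 < 2190 holds -> i = 27 * 3 = 81, acc = 39 + 81 = 120.
Iteration 4: 81 < 2190 holds -> i = 81 * 3 = 243, acc = 120 + 243 = 363.
Iteration 5: 243 < 2190 holds -> i = 243 * 3 = 729, acc = 363 + 729 = 1092.
Iteration 6: 729 < 2190 holds -> i = 729 * 3 = 2187, acc = 1092 + 2187 = 3279.
Iteration 7: 2187 < 2190 holds -> i = 2187 * 3 = 6561, acc = 3279 + 6561 = 9840.
Iteration 8: 6561 < 2190 fails; recursion stops.
SUM(acc) = 3 + 12 + 39 + 120 + 363 + 1092 + 3279 + 9840 = 14748.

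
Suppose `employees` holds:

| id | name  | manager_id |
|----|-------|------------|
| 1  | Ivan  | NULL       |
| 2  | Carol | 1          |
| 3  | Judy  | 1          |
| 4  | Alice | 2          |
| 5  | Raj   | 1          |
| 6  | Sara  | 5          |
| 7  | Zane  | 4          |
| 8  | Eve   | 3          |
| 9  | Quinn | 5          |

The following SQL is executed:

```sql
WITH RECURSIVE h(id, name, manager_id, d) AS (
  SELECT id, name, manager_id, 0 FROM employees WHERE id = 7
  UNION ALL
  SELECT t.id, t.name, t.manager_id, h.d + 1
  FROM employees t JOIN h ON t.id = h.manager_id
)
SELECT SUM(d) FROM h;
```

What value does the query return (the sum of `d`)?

Base: id=7 (Zane), manager_id=4, d 0.
Iteration 1: join on id=4 -> Alice (id 4, manager_id=2, d 1).
Iteration 2: join on id=2 -> Carol (id 2, manager_id=1, d 2).
Iteration 3: join on id=1 -> Ivan (id 1, manager_id=NULL, d 3).
Iteration 4: manager_id is NULL; no match; recursion stops.
SUM(d) = 0 + 1 + 2 + 3 = 6.

6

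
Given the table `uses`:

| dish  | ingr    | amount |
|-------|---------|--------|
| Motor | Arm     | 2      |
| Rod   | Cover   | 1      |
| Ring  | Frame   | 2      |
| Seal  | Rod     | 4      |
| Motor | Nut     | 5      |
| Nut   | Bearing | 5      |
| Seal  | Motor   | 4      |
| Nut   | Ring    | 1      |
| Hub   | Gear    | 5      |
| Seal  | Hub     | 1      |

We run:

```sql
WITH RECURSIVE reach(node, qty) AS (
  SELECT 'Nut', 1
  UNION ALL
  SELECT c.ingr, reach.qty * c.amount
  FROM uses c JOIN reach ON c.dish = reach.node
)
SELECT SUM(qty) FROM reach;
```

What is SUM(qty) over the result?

9

Base: (Nut, qty=1).
Iteration 1: components of {Nut} -> Bearing = 1*5 = 5, Ring = 1*1 = 1.
Iteration 2: components of {Bearing,Ring} -> Frame = 1*2 = 2.
Iteration 3: no further components; recursion stops.
SUM(qty) = 1 + 5 + 1 + 2 = 9.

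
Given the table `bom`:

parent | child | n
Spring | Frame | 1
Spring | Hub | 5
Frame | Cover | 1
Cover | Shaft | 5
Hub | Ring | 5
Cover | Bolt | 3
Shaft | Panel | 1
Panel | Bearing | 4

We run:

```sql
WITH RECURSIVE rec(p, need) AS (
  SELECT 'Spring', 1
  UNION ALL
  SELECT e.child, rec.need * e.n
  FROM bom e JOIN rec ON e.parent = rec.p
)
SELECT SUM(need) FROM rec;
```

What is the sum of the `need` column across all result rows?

Base: (Spring, need=1).
Iteration 1: components of {Spring} -> Frame = 1*1 = 1, Hub = 1*5 = 5.
Iteration 2: components of {Frame,Hub} -> Cover = 1*1 = 1, Ring = 5*5 = 25.
Iteration 3: components of {Cover,Ring} -> Bolt = 1*3 = 3, Shaft = 1*5 = 5.
Iteration 4: components of {Bolt,Shaft} -> Panel = 5*1 = 5.
Iteration 5: components of {Panel} -> Bearing = 5*4 = 20.
Iteration 6: no further components; recursion stops.
SUM(need) = 1 + 1 + 5 + 1 + 25 + 5 + 3 + 5 + 20 = 66.

66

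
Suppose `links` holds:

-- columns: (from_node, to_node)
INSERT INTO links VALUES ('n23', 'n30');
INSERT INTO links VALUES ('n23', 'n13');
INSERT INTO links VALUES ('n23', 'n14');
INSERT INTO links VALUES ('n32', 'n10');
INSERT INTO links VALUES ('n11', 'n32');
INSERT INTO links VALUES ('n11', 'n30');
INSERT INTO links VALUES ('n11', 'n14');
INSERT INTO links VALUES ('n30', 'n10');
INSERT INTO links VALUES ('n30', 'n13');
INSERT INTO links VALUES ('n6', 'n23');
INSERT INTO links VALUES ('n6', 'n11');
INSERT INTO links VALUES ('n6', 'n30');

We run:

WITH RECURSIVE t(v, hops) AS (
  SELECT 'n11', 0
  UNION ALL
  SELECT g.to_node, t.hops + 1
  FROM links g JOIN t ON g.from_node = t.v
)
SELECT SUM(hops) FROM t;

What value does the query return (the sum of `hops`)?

9

Base: (n11, hops=0).
Iteration 1: edges from {n11} -> (n14, hops=1), (n30, hops=1), (n32, hops=1).
Iteration 2: edges from {n14,n30,n32} -> (n10, hops=2) x2, (n13, hops=2). [UNION ALL keeps all 3 new rows, including repeats]
Iteration 3: no outgoing edges from {n10,n13}; recursion stops.
SUM(hops) = 0 + 1 + 1 + 1 + 2 + 2 + 2 = 9.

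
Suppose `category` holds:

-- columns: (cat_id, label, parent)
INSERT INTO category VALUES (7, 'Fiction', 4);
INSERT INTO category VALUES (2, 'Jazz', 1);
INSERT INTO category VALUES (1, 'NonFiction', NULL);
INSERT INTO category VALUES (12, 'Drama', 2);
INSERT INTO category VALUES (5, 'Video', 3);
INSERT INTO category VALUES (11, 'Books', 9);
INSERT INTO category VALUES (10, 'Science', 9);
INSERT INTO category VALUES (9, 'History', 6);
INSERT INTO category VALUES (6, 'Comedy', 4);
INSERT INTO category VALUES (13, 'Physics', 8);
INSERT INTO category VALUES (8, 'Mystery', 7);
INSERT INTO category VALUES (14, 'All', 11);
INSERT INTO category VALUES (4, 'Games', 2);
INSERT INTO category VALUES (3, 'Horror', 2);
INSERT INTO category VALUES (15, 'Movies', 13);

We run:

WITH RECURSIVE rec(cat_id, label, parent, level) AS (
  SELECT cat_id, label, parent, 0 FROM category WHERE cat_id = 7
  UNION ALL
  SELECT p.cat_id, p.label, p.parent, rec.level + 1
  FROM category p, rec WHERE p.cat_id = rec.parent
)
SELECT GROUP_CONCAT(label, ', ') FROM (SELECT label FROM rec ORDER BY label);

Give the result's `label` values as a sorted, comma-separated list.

Fiction, Games, Jazz, NonFiction

Base: cat_id=7 (Fiction), parent=4, level 0.
Iteration 1: join on cat_id=4 -> Games (id 4, parent=2, level 1).
Iteration 2: join on cat_id=2 -> Jazz (id 2, parent=1, level 2).
Iteration 3: join on cat_id=1 -> NonFiction (id 1, parent=NULL, level 3).
Iteration 4: parent is NULL; no match; recursion stops.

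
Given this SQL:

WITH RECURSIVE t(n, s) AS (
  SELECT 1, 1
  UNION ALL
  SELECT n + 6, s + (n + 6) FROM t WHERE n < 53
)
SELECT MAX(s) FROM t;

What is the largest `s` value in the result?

280

Base: n=1, s=1.
Iteration 1: 1 < 53 holds -> n = 1 + 6 = 7, s = 1 + 7 = 8.
Iteration 2: 7 < 53 holds -> n = 7 + 6 = 13, s = 8 + 13 = 21.
Iteration 3: 13 < 53 holds -> n = 13 + 6 = 19, s = 21 + 19 = 40.
Iteration 4: 19 < 53 holds -> n = 19 + 6 = 25, s = 40 + 25 = 65.
Iteration 5: 25 < 53 holds -> n = 25 + 6 = 31, s = 65 + 31 = 96.
Iteration 6: 31 < 53 holds -> n = 31 + 6 = 37, s = 96 + 37 = 133.
Iteration 7: 37 < 53 holds -> n = 37 + 6 = 43, s = 133 + 43 = 176.
Iteration 8: 43 < 53 holds -> n = 43 + 6 = 49, s = 176 + 49 = 225.
Iteration 9: 49 < 53 holds -> n = 49 + 6 = 55, s = 225 + 55 = 280.
Iteration 10: 55 < 53 fails; recursion stops.
s values: 1, 8, 21, 40, 65, 96, 133, 176, 225, 280; the maximum is 280.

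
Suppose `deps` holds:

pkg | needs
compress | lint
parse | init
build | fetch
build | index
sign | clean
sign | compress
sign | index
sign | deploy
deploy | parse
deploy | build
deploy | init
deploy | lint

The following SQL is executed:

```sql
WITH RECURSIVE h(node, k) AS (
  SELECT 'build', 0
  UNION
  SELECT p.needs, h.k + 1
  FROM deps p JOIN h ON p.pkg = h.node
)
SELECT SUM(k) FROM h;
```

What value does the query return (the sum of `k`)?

2

Base: (build, k=0).
Iteration 1: edges from {build} -> (fetch, k=1), (index, k=1).
Iteration 2: no outgoing edges from {fetch,index}; recursion stops.
SUM(k) = 0 + 1 + 1 = 2.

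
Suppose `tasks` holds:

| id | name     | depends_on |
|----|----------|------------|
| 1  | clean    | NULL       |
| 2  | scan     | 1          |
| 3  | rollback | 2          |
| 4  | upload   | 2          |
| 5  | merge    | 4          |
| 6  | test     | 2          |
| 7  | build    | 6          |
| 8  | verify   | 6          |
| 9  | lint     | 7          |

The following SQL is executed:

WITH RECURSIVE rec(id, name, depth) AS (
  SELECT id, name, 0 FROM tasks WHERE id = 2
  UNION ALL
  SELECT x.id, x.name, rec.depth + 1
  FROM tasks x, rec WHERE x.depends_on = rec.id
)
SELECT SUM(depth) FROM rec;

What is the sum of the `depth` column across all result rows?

12

Base: id=2 (scan) at depth 0.
Iteration 1: rows with depends_on in {2} -> rollback (id 3, depth 1), upload (id 4, depth 1), test (id 6, depth 1).
Iteration 2: rows with depends_on in {3,4,6} -> merge (id 5, depth 2), build (id 7, depth 2), verify (id 8, depth 2).
Iteration 3: rows with depends_on in {5,7,8} -> lint (id 9, depth 3).
Iteration 4: no rows with depends_on in {9}; recursion stops.
SUM(depth) = 0 + 1 + 1 + 1 + 2 + 2 + 2 + 3 = 12.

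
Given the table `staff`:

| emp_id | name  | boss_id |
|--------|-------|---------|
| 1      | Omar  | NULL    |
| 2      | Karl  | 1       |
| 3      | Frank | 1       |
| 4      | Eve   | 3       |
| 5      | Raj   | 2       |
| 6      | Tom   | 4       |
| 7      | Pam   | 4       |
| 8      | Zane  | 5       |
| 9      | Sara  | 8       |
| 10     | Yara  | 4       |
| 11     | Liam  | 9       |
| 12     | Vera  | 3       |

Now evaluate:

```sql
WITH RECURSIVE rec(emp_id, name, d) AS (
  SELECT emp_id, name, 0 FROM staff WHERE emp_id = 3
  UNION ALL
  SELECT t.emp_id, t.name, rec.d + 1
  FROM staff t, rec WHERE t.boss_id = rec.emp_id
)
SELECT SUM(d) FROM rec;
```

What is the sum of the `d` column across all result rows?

Base: emp_id=3 (Frank) at d 0.
Iteration 1: rows with boss_id in {3} -> Eve (id 4, d 1), Vera (id 12, d 1).
Iteration 2: rows with boss_id in {4,12} -> Tom (id 6, d 2), Pam (id 7, d 2), Yara (id 10, d 2).
Iteration 3: no rows with boss_id in {6,7,10}; recursion stops.
SUM(d) = 0 + 1 + 1 + 2 + 2 + 2 = 8.

8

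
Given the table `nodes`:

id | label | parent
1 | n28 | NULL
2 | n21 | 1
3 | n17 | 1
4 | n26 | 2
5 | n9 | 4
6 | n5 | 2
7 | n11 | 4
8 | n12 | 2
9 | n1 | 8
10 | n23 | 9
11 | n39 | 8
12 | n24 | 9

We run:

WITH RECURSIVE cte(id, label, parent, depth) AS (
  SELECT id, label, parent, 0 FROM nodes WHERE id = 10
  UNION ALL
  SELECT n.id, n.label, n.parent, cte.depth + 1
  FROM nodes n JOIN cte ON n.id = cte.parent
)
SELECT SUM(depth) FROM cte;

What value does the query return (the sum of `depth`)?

10

Base: id=10 (n23), parent=9, depth 0.
Iteration 1: join on id=9 -> n1 (id 9, parent=8, depth 1).
Iteration 2: join on id=8 -> n12 (id 8, parent=2, depth 2).
Iteration 3: join on id=2 -> n21 (id 2, parent=1, depth 3).
Iteration 4: join on id=1 -> n28 (id 1, parent=NULL, depth 4).
Iteration 5: parent is NULL; no match; recursion stops.
SUM(depth) = 0 + 1 + 2 + 3 + 4 = 10.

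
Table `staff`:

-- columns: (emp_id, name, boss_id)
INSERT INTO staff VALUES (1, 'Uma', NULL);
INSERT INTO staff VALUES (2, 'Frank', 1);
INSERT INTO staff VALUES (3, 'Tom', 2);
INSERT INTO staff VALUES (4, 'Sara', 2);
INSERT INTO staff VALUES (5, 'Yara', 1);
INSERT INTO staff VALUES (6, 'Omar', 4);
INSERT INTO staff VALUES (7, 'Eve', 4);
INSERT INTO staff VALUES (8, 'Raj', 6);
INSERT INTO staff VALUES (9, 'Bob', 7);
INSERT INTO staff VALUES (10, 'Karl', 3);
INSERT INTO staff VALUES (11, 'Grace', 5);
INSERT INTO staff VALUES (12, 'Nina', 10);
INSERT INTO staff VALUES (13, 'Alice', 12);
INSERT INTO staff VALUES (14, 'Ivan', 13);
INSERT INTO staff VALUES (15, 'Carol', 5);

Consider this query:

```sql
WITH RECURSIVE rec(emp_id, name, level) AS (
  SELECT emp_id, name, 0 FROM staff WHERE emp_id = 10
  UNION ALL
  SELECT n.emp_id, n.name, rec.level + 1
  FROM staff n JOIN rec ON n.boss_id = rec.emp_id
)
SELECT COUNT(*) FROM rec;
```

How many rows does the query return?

Base: emp_id=10 (Karl) at level 0.
Iteration 1: rows with boss_id in {10} -> Nina (id 12, level 1).
Iteration 2: rows with boss_id in {12} -> Alice (id 13, level 2).
Iteration 3: rows with boss_id in {13} -> Ivan (id 14, level 3).
Iteration 4: no rows with boss_id in {14}; recursion stops.
Total rows emitted: 4.

4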